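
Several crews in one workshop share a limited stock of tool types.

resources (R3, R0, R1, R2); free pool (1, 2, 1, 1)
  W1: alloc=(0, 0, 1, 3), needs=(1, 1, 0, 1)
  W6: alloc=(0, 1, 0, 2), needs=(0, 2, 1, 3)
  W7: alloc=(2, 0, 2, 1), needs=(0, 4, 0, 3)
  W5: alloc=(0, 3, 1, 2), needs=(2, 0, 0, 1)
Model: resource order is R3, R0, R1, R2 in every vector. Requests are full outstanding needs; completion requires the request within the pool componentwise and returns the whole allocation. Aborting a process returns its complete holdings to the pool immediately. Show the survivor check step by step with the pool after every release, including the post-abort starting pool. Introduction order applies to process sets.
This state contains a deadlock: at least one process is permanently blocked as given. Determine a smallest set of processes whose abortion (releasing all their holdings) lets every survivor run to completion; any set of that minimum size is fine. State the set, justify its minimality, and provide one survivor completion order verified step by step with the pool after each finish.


Abort W5.
Key observation: W7 had no path to completion before; after the abort of W5 ((0, 3, 1, 2) returned), step 1 is where it fits.
Minimality: the empty abort set fails — the state is deadlocked as it stands.
The survivors complete as W7, W6, W1. Verifying each step (starting from the post-abort pool):
  pool = (1, 5, 2, 3)
  W7: need (0, 4, 0, 3) fits (1, 5, 2, 3); releases (2, 0, 2, 1), pool now (3, 5, 4, 4)
  W6: need (0, 2, 1, 3) fits (3, 5, 4, 4); releases (0, 1, 0, 2), pool now (3, 6, 4, 6)
  W1: need (1, 1, 0, 1) fits (3, 6, 4, 6); releases (0, 0, 1, 3), pool now (3, 6, 5, 9)


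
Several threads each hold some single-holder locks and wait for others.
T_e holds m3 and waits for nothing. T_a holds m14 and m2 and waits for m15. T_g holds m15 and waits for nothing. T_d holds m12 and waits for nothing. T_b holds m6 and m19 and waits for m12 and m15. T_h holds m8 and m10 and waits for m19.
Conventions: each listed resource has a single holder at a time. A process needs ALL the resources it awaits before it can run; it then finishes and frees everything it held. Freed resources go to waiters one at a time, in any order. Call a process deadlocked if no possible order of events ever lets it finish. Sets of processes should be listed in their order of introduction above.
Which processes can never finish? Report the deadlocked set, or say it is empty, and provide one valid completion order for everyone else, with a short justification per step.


Nothing here is deadlocked.
Key observation: although several processes wait, no cycle exists — each chain bottoms out at a free runner.
One completion order for the rest: T_e, T_g, T_d, T_b, T_h, T_a.
Check, step by step:
  run T_e (it waits on nothing); releases m3
  run T_g (it waits on nothing); releases m15
  run T_d (it waits on nothing); releases m12
  run T_b (all its waits — m12 and m15 — are resolved); releases m6 and m19
  run T_h (all its waits — m19 — are resolved); releases m8 and m10
  run T_a (all its waits — m15 — are resolved); releases m14 and m2


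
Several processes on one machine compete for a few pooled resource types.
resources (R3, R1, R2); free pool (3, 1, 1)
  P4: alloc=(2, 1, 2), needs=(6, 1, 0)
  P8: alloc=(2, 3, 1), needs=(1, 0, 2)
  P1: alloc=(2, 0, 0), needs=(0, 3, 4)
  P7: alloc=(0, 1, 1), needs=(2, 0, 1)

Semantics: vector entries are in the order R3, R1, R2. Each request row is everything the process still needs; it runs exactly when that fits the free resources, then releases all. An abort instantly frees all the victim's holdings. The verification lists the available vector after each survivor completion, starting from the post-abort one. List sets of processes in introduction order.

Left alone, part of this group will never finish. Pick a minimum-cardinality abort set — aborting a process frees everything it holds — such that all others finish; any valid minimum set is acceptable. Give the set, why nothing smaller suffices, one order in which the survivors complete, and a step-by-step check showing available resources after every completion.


The answer: abort P4.
Key observation: the returned (2, 1, 2) from P4 is what brings P1 — unrunnable before, under any order — into play at step 2.
Minimality: the empty abort set fails — the state is deadlocked as it stands.
One survivor order: P8, P1, P7. Verifying each step (post-abort pool first):
  pool = (5, 2, 3)
  run P8 (needs (1, 0, 2), free (5, 2, 3)); after release of (2, 3, 1) the pool is (7, 5, 4)
  run P1 (needs (0, 3, 4), free (7, 5, 4)); after release of (2, 0, 0) the pool is (9, 5, 4)
  run P7 (needs (2, 0, 1), free (9, 5, 4)); after release of (0, 1, 1) the pool is (9, 6, 5)


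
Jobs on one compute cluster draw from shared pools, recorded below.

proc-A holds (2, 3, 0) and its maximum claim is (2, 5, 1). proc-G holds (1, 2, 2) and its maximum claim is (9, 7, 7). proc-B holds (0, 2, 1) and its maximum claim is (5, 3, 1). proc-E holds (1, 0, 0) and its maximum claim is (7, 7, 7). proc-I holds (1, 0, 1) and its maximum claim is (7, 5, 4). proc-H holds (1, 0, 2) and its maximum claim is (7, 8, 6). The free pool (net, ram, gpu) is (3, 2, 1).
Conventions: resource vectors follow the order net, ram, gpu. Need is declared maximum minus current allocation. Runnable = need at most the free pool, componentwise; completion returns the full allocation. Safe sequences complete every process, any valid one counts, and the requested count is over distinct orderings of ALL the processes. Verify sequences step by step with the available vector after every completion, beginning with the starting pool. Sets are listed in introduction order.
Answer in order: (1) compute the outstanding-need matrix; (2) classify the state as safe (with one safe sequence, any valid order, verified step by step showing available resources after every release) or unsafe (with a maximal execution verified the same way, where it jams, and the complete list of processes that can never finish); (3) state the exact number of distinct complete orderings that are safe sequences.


(1) Need matrix, components ordered net, ram, gpu:
  proc-A: (0, 2, 1)
  proc-G: (8, 5, 5)
  proc-B: (5, 1, 0)
  proc-E: (6, 7, 7)
  proc-I: (6, 5, 3)
  proc-H: (6, 8, 4)
(2) UNSAFE.
Key observation: even finishing proc-A, proc-B leaves just (5, 7, 2) free — too little net for any of the remaining processes.
The run proc-A, proc-B cannot be extended any further. Check, step by step:
  pool = (3, 2, 1)
  proc-A needs (0, 2, 1) <= (3, 2, 1) -> finishes; pool += (2, 3, 0) = (5, 5, 1)
  proc-B needs (5, 1, 0) <= (5, 5, 1) -> finishes; pool += (0, 2, 1) = (5, 7, 2)
  proc-G cannot run: need (8, 5, 5) vs free (5, 7, 2) (insufficient net and gpu)
  proc-E cannot run: need (6, 7, 7) vs free (5, 7, 2) (insufficient net and gpu)
  proc-I cannot run: need (6, 5, 3) vs free (5, 7, 2) (insufficient net and gpu)
  proc-H cannot run: need (6, 8, 4) vs free (5, 7, 2) (insufficient net, ram and gpu)
Permanently blocked: proc-G, proc-E, proc-I and proc-H.
(3) The exact count: 0 of the possible complete orderings are safe sequences.


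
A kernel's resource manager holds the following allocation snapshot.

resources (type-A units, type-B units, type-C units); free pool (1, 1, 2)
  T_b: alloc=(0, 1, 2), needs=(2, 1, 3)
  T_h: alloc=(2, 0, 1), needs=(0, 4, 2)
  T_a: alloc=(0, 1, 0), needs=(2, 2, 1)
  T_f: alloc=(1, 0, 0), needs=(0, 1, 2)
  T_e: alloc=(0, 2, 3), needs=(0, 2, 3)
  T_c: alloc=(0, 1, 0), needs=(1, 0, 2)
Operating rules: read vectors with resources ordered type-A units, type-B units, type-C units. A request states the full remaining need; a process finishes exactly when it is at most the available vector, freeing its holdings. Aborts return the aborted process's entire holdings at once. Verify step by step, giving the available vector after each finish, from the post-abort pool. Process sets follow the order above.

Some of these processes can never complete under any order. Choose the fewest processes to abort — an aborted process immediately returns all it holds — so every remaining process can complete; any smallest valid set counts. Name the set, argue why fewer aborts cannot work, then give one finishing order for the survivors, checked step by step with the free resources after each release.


The answer: abort T_e.
Key observation: the returned (0, 2, 3) from T_e is what brings T_h — unrunnable before, under any order — into play at step 4.
No smaller set exists: with zero aborts the deadlock remains.
The survivors complete as T_c, T_f, T_a, T_h, T_b. Check, step by step (starting from the post-abort pool):
  pool = (1, 3, 5)
  run T_c (needs (1, 0, 2), free (1, 3, 5)); after release of (0, 1, 0) the pool is (1, 4, 5)
  run T_f (needs (0, 1, 2), free (1, 4, 5)); after release of (1, 0, 0) the pool is (2, 4, 5)
  run T_a (needs (2, 2, 1), free (2, 4, 5)); after release of (0, 1, 0) the pool is (2, 5, 5)
  run T_h (needs (0, 4, 2), free (2, 5, 5)); after release of (2, 0, 1) the pool is (4, 5, 6)
  run T_b (needs (2, 1, 3), free (4, 5, 6)); after release of (0, 1, 2) the pool is (4, 6, 8)


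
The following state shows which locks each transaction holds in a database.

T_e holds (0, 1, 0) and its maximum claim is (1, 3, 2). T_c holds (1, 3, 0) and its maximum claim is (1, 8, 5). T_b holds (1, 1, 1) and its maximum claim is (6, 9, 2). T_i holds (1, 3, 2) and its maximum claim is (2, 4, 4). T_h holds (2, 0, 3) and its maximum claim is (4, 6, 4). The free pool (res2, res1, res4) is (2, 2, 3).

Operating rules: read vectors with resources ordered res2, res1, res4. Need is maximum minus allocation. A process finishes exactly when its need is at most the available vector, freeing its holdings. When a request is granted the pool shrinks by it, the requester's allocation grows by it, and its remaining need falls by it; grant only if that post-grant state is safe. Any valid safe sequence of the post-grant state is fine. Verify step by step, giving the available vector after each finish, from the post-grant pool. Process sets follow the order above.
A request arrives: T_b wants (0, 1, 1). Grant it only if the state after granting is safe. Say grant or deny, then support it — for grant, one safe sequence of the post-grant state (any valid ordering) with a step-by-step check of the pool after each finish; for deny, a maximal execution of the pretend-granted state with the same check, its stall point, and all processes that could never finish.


DENY: after the grant no complete ordering would exist.
Key observation: after T_i, T_e the pool peaks at (3, 5, 4), and each blocked process is short somewhere: T_c on res4; T_b on res2, res1; T_h on res1.
After a pretend grant, a maximal execution: T_i, T_e — then nothing else fits. Check, step by step:
  pool = (2, 1, 2)
  T_i: need (1, 1, 2) fits (2, 1, 2); releases (1, 3, 2), pool now (3, 4, 4)
  T_e: need (1, 2, 2) fits (3, 4, 4); releases (0, 1, 0), pool now (3, 5, 4)
  T_c cannot run: need (0, 5, 5) vs free (3, 5, 4) (insufficient res4)
  T_b cannot run: need (5, 7, 0) vs free (3, 5, 4) (insufficient res2 and res1)
  T_h cannot run: need (2, 6, 1) vs free (3, 5, 4) (insufficient res1)
Processes that could never finish after the grant: T_c, T_b and T_h.


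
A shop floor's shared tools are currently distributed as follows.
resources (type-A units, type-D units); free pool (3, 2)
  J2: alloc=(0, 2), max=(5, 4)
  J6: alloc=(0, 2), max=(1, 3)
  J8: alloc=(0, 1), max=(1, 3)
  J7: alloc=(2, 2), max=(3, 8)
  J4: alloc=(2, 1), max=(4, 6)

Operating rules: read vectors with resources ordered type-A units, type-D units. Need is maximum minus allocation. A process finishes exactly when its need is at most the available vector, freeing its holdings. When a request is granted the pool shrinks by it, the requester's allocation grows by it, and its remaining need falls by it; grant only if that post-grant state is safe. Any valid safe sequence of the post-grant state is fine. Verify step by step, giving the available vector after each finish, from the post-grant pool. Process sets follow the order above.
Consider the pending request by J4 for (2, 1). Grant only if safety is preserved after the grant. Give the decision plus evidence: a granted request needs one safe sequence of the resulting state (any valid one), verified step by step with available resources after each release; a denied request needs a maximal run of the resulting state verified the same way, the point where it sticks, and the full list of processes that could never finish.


GRANT: granting preserves safety; a valid post-grant sequence is J6, J8, J4, J7, J2.
Key observation: (1, 1) free after granting still covers J6 first, and each release covers the next.
Verifying the post-grant state step by step:
  pool = (1, 1)
  J6 needs (1, 1) <= (1, 1) -> finishes; pool += (0, 2) = (1, 3)
  J8 needs (1, 2) <= (1, 3) -> finishes; pool += (0, 1) = (1, 4)
  J4 needs (0, 4) <= (1, 4) -> finishes; pool += (4, 2) = (5, 6)
  J7 needs (1, 6) <= (5, 6) -> finishes; pool += (2, 2) = (7, 8)
  J2 needs (5, 2) <= (7, 8) -> finishes; pool += (0, 2) = (7, 10)


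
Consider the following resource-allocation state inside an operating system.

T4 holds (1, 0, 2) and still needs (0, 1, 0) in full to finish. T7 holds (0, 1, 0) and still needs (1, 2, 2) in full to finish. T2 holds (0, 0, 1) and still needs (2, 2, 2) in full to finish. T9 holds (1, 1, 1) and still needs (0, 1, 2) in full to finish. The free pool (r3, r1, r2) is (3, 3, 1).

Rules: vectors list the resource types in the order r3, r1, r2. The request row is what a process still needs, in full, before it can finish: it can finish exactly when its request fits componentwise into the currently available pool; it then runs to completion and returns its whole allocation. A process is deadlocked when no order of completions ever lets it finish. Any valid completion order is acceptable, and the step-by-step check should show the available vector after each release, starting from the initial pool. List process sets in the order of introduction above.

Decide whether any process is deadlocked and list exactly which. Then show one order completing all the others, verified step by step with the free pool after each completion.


The deadlocked set is empty.
Key observation: starting with T4, each completion frees enough for the next — no one is permanently blocked.
A valid finishing order for the others: T4, T9, T7, T2. Step-by-step check:
  pool = (3, 3, 1)
  T4 needs (0, 1, 0) <= (3, 3, 1) -> finishes; pool += (1, 0, 2) = (4, 3, 3)
  T9 needs (0, 1, 2) <= (4, 3, 3) -> finishes; pool += (1, 1, 1) = (5, 4, 4)
  T7 needs (1, 2, 2) <= (5, 4, 4) -> finishes; pool += (0, 1, 0) = (5, 5, 4)
  T2 needs (2, 2, 2) <= (5, 5, 4) -> finishes; pool += (0, 0, 1) = (5, 5, 5)


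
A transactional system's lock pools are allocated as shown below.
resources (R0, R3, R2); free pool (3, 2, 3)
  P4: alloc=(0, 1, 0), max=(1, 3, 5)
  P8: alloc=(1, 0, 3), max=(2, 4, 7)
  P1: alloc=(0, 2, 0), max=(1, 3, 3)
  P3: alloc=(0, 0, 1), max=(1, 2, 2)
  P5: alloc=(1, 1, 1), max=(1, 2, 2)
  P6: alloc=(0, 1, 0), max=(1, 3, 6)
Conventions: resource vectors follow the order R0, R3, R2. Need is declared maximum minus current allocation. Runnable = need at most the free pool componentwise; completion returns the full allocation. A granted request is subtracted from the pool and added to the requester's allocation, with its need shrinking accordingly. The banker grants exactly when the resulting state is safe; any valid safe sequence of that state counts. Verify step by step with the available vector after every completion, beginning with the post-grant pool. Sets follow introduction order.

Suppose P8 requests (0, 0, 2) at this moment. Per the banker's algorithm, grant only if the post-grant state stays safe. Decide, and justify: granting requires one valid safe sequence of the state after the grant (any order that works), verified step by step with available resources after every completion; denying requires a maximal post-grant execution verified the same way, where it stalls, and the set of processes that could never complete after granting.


GRANT. The post-grant state is safe; one safe sequence: P3, P5, P1, P8, P4, P6.
Key observation: (3, 2, 1) free after granting still covers P3 first, and each release covers the next.
Check on the post-grant state, step by step:
  pool = (3, 2, 1)
  P3 needs (1, 2, 1) <= (3, 2, 1) -> finishes; pool += (0, 0, 1) = (3, 2, 2)
  P5 needs (0, 1, 1) <= (3, 2, 2) -> finishes; pool += (1, 1, 1) = (4, 3, 3)
  P1 needs (1, 1, 3) <= (4, 3, 3) -> finishes; pool += (0, 2, 0) = (4, 5, 3)
  P8 needs (1, 4, 2) <= (4, 5, 3) -> finishes; pool += (1, 0, 5) = (5, 5, 8)
  P4 needs (1, 2, 5) <= (5, 5, 8) -> finishes; pool += (0, 1, 0) = (5, 6, 8)
  P6 needs (1, 2, 6) <= (5, 6, 8) -> finishes; pool += (0, 1, 0) = (5, 7, 8)


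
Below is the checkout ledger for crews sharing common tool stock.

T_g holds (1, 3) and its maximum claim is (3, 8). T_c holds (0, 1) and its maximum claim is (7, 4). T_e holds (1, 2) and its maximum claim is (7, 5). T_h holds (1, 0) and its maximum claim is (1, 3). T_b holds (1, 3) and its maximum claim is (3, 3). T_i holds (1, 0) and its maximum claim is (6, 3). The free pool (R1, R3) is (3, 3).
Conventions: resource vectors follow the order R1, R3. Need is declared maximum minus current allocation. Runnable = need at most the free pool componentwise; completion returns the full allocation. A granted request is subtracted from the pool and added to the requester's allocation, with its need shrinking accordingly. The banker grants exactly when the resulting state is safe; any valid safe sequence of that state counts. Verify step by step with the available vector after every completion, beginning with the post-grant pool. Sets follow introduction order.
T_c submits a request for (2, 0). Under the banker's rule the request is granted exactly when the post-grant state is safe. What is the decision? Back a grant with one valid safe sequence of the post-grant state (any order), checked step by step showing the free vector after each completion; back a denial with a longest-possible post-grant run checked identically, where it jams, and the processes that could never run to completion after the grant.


DENY — the pretend-granted state is unsafe.
Key observation: no order helps: past T_h, T_b, T_g, the free pool tops out at (4, 9), below what each blocked process needs in R1.
On the post-grant state, T_h, T_b, T_g is a maximal run — nothing extends it. Verifying each step:
  pool = (1, 3)
  run T_h (needs (0, 3), free (1, 3)); after release of (1, 0) the pool is (2, 3)
  run T_b (needs (2, 0), free (2, 3)); after release of (1, 3) the pool is (3, 6)
  run T_g (needs (2, 5), free (3, 6)); after release of (1, 3) the pool is (4, 9)
  T_c still needs (5, 3) but only (4, 9) is free — short on R1
  T_e still needs (6, 3) but only (4, 9) is free — short on R1
  T_i still needs (5, 3) but only (4, 9) is free — short on R1
Processes that could never finish after the grant: T_c, T_e and T_i.


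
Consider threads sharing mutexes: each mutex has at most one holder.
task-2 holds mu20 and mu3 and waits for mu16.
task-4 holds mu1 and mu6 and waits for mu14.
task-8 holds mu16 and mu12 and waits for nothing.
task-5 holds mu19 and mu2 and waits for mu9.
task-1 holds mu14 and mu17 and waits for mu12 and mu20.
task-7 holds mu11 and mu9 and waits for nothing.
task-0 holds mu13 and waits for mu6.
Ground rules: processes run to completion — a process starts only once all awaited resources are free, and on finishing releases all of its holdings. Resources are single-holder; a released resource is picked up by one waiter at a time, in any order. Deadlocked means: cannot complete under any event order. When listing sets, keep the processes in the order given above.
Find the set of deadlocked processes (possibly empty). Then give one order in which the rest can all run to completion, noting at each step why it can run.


Nothing here is deadlocked.
Key observation: the wait relation is loop-free; peeling off processes with no waits unwinds the whole state.
One completion order for the rest: task-8, task-2, task-1, task-4, task-7, task-5, task-0.
Verifying each step:
  run task-8 (it waits on nothing); releases mu16 and mu12
  run task-2 (all its waits — mu16 — are resolved); releases mu20 and mu3
  run task-1 (all its waits — mu12 and mu20 — are resolved); releases mu14 and mu17
  run task-4 (all its waits — mu14 — are resolved); releases mu1 and mu6
  run task-7 (it waits on nothing); releases mu11 and mu9
  run task-5 (all its waits — mu9 — are resolved); releases mu19 and mu2
  run task-0 (all its waits — mu6 — are resolved); releases mu13


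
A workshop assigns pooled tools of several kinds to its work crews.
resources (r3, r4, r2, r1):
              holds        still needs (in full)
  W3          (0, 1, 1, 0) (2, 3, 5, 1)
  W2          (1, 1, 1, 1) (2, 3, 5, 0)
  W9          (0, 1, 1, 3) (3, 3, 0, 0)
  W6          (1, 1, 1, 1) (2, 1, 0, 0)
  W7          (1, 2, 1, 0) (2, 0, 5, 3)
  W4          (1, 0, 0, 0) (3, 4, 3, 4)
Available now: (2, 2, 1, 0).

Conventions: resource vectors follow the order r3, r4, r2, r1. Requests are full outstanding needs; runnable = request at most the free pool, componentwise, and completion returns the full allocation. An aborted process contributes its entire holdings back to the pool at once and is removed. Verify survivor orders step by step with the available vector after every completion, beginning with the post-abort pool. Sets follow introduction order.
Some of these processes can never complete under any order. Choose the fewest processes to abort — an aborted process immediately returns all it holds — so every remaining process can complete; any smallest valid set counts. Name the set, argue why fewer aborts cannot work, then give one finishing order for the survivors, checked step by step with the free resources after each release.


Minimum abort set: W3 and W2.
Key observation: W7 had no path to completion before; after the abort of W3 and W2 ((1, 2, 2, 1) returned), step 4 is where it fits.
Minimality, checking each single-abort alternative: W3 alone leaves W2 blocked (short on r2); W2 alone leaves W3 blocked (short on r2); W9 alone leaves W3 blocked (short on r2); W6 alone leaves W3 blocked (short on r2); W7 alone leaves W3 blocked (short on r2); W4 alone leaves W3 blocked (short on r2).
Survivors finish in the order: W6, W9, W4, W7. Step-by-step check (pool after the aborts first):
  pool = (3, 4, 3, 1)
  run W6 (needs (2, 1, 0, 0), free (3, 4, 3, 1)); after release of (1, 1, 1, 1) the pool is (4, 5, 4, 2)
  run W9 (needs (3, 3, 0, 0), free (4, 5, 4, 2)); after release of (0, 1, 1, 3) the pool is (4, 6, 5, 5)
  run W4 (needs (3, 4, 3, 4), free (4, 6, 5, 5)); after release of (1, 0, 0, 0) the pool is (5, 6, 5, 5)
  run W7 (needs (2, 0, 5, 3), free (5, 6, 5, 5)); after release of (1, 2, 1, 0) the pool is (6, 8, 6, 5)


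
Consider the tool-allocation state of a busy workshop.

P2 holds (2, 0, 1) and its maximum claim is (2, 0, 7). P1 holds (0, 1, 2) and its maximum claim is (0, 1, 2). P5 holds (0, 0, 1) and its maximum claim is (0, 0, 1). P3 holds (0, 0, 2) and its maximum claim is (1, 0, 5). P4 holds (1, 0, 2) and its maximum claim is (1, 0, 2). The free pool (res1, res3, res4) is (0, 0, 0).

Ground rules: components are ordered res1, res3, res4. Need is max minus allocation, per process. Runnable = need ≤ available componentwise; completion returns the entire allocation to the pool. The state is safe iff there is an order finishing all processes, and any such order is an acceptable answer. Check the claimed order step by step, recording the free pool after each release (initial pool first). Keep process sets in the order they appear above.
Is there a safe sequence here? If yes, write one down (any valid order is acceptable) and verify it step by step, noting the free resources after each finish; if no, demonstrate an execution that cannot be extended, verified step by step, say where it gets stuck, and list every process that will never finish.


SAFE. One safe sequence: P1, P4, P3, P2, P5.
Key observation: reading the order forward, P3 is the first process whose need (1, 0, 3) meets the free pool (1, 1, 4) exactly on a resource it requests.
Verifying each step:
  pool = (0, 0, 0)
  run P1 (needs (0, 0, 0), free (0, 0, 0)); after release of (0, 1, 2) the pool is (0, 1, 2)
  run P4 (needs (0, 0, 0), free (0, 1, 2)); after release of (1, 0, 2) the pool is (1, 1, 4)
  run P3 (needs (1, 0, 3), free (1, 1, 4)); after release of (0, 0, 2) the pool is (1, 1, 6)
  run P2 (needs (0, 0, 6), free (1, 1, 6)); after release of (2, 0, 1) the pool is (3, 1, 7)
  run P5 (needs (0, 0, 0), free (3, 1, 7)); after release of (0, 0, 1) the pool is (3, 1, 8)


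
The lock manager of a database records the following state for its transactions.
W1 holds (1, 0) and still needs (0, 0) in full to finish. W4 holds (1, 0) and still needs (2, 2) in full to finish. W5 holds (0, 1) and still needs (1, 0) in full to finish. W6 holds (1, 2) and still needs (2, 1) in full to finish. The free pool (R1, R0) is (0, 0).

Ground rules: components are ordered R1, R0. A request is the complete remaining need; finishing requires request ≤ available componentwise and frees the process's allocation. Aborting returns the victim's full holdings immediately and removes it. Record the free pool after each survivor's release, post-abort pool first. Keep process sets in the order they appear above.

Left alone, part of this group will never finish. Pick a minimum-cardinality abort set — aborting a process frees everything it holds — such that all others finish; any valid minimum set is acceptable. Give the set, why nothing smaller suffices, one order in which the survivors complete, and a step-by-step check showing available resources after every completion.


Abort W6.
Key observation: W4 could never have finished before the abort; with (1, 2) returned by W6, it fits at step 3.
Why nothing smaller works: aborting no one leaves the state deadlocked as given.
The survivors complete as W1, W5, W4. Step-by-step check (starting from the post-abort pool):
  pool = (1, 2)
  W1: need (0, 0) fits (1, 2); releases (1, 0), pool now (2, 2)
  W5: need (1, 0) fits (2, 2); releases (0, 1), pool now (2, 3)
  W4: need (2, 2) fits (2, 3); releases (1, 0), pool now (3, 3)


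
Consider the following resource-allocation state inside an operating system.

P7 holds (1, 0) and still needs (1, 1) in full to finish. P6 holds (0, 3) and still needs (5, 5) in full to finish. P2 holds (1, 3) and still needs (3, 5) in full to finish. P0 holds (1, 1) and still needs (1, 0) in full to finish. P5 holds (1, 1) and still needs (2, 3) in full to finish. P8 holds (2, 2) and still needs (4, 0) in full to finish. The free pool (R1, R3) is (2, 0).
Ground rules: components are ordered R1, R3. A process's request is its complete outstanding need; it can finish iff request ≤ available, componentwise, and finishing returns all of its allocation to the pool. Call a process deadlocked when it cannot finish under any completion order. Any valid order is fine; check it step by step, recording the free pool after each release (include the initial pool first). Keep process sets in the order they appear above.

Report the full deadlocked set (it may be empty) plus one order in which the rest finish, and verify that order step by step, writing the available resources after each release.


Deadlocked set: P6 and P2.
Key observation: once P0, P7, P8, P5 finish, the pool peaks at (7, 4) — and every remaining process still needs more R3 than that.
One completion order for the rest: P0, P7, P8, P5. Walking it through:
  pool = (2, 0)
  P0 needs (1, 0) <= (2, 0) -> finishes; pool += (1, 1) = (3, 1)
  P7 needs (1, 1) <= (3, 1) -> finishes; pool += (1, 0) = (4, 1)
  P8 needs (4, 0) <= (4, 1) -> finishes; pool += (2, 2) = (6, 3)
  P5 needs (2, 3) <= (6, 3) -> finishes; pool += (1, 1) = (7, 4)
The stuck group stays short no matter what:
  P6 still needs (5, 5) but only (7, 4) is free — short on R3
  P2 still needs (3, 5) but only (7, 4) is free — short on R3


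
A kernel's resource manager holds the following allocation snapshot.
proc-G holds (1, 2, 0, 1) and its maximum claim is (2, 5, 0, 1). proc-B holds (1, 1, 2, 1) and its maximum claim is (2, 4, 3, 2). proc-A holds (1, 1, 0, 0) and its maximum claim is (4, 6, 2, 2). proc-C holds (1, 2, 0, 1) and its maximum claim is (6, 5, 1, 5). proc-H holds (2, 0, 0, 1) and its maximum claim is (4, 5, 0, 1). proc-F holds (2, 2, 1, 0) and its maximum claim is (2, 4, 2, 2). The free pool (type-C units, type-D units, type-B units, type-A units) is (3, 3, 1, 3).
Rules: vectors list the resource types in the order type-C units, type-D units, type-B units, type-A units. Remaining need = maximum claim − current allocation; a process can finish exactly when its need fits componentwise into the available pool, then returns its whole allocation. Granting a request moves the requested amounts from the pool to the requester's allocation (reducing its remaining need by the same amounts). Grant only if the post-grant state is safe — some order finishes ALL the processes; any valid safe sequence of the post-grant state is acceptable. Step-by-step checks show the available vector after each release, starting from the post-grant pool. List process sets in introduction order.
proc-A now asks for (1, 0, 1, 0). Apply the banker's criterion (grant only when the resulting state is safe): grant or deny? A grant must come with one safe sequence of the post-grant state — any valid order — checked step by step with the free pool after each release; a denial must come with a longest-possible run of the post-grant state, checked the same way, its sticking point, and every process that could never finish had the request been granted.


DENY — the pretend-granted state is unsafe.
Key observation: once proc-G, proc-H finish, the pool peaks at (5, 5, 0, 5) — and every remaining process still needs more type-B units than that.
After a pretend grant, a maximal execution: proc-G, proc-H — then nothing else fits. Walking it through:
  pool = (2, 3, 0, 3)
  proc-G: need (1, 3, 0, 0) fits (2, 3, 0, 3); releases (1, 2, 0, 1), pool now (3, 5, 0, 4)
  proc-H: need (2, 5, 0, 0) fits (3, 5, 0, 4); releases (2, 0, 0, 1), pool now (5, 5, 0, 5)
  proc-B cannot run: need (1, 3, 1, 1) vs free (5, 5, 0, 5) (insufficient type-B units)
  proc-A cannot run: need (2, 5, 1, 2) vs free (5, 5, 0, 5) (insufficient type-B units)
  proc-C cannot run: need (5, 3, 1, 4) vs free (5, 5, 0, 5) (insufficient type-B units)
  proc-F cannot run: need (0, 2, 1, 2) vs free (5, 5, 0, 5) (insufficient type-B units)
Processes that could never finish after the grant: proc-B, proc-A, proc-C and proc-F.


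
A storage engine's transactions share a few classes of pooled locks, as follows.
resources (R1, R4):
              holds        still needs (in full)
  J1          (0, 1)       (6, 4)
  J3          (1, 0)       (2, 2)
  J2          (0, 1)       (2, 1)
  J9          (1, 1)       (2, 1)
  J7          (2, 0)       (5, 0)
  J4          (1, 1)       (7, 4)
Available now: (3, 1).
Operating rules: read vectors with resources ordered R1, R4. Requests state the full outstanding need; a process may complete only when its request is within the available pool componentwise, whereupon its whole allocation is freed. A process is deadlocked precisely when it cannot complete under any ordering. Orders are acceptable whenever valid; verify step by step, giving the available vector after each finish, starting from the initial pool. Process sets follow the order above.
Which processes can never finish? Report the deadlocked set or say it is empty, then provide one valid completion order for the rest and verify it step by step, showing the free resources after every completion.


Deadlocked: J1 and J4.
Key observation: even finishing J9, J3, J7, J2 leaves just (7, 3) free — too little R4 for any of the remaining processes.
A valid finishing order for the others: J9, J3, J7, J2. Walking it through:
  pool = (3, 1)
  J9: need (2, 1) fits (3, 1); releases (1, 1), pool now (4, 2)
  J3: need (2, 2) fits (4, 2); releases (1, 0), pool now (5, 2)
  J7: need (5, 0) fits (5, 2); releases (2, 0), pool now (7, 2)
  J2: need (2, 1) fits (7, 2); releases (0, 1), pool now (7, 3)
The stuck group stays short no matter what:
  J1 cannot run: need (6, 4) vs free (7, 3) (insufficient R4)
  J4 cannot run: need (7, 4) vs free (7, 3) (insufficient R4)


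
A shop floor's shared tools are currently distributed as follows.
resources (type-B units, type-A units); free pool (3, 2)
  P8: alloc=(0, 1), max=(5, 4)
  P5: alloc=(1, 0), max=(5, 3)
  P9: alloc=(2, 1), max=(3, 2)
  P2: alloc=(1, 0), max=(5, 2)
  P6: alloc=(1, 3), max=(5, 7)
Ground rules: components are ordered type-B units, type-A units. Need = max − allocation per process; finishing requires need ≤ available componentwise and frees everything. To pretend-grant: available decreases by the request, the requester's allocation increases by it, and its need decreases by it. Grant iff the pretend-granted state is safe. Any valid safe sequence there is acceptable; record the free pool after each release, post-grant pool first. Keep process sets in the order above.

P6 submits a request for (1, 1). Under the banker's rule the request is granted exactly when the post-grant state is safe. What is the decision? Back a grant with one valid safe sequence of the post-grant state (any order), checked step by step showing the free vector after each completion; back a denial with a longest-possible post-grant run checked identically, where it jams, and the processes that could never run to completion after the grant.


DENY: after the grant no complete ordering would exist.
Key observation: P9, P2 can finish, but then (5, 2) is all there is, and the blocked group's type-A units demands exceed it.
After a pretend grant, a maximal execution: P9, P2 — then nothing else fits. Step-by-step check:
  pool = (2, 1)
  run P9 (needs (1, 1), free (2, 1)); after release of (2, 1) the pool is (4, 2)
  run P2 (needs (4, 2), free (4, 2)); after release of (1, 0) the pool is (5, 2)
  blocked: P8 wants (5, 3), pool (5, 2) — not enough type-A units
  blocked: P5 wants (4, 3), pool (5, 2) — not enough type-A units
  blocked: P6 wants (3, 3), pool (5, 2) — not enough type-A units
Processes that could never finish after the grant: P8, P5 and P6.


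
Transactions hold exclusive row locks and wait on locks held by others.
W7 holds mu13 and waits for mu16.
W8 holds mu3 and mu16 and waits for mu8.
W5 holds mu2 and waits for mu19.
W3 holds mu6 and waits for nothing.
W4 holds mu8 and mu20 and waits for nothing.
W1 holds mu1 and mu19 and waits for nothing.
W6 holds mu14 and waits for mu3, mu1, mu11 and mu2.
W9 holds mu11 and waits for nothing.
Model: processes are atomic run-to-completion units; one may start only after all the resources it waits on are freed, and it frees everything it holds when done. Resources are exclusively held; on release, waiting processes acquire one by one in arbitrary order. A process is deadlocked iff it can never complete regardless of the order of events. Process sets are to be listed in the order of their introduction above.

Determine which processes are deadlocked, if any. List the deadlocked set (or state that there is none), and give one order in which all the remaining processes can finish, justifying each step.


No process is deadlocked.
Key observation: the waits form no ring: some process can always run, and its releases unblock the others one by one.
The rest can finish in the order W9, W4, W3, W8, W1, W5, W6, W7.
Check, step by step:
  run W9 (it waits on nothing); releases mu11
  run W4 (it waits on nothing); releases mu8 and mu20
  run W3 (it waits on nothing); releases mu6
  W8 waits on mu8 — all released -> runs and releases mu3 and mu16
  run W1 (it waits on nothing); releases mu1 and mu19
  W5 waits on mu19 — all released -> runs and releases mu2
  W6 waits on mu3, mu1, mu11 and mu2 — all released -> runs and releases mu14
  W7 waits on mu16 — all released -> runs and releases mu13


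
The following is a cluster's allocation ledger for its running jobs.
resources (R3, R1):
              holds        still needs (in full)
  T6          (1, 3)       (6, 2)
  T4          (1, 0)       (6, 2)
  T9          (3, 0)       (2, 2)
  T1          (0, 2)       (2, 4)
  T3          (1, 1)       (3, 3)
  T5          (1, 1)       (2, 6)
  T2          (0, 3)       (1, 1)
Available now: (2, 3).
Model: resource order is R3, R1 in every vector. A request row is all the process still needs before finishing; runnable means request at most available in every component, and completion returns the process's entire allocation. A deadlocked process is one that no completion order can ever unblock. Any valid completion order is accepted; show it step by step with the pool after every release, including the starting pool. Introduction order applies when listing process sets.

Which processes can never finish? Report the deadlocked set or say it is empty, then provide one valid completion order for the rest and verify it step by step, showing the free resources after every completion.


No process is deadlocked.
Key observation: T9 leads a chain of completions in which each release enables another process.
A valid finishing order for the others: T9, T2, T1, T3, T6, T4, T5. Step-by-step check:
  pool = (2, 3)
  run T9 (needs (2, 2), free (2, 3)); after release of (3, 0) the pool is (5, 3)
  run T2 (needs (1, 1), free (5, 3)); after release of (0, 3) the pool is (5, 6)
  run T1 (needs (2, 4), free (5, 6)); after release of (0, 2) the pool is (5, 8)
  run T3 (needs (3, 3), free (5, 8)); after release of (1, 1) the pool is (6, 9)
  run T6 (needs (6, 2), free (6, 9)); after release of (1, 3) the pool is (7, 12)
  run T4 (needs (6, 2), free (7, 12)); after release of (1, 0) the pool is (8, 12)
  run T5 (needs (2, 6), free (8, 12)); after release of (1, 1) the pool is (9, 13)


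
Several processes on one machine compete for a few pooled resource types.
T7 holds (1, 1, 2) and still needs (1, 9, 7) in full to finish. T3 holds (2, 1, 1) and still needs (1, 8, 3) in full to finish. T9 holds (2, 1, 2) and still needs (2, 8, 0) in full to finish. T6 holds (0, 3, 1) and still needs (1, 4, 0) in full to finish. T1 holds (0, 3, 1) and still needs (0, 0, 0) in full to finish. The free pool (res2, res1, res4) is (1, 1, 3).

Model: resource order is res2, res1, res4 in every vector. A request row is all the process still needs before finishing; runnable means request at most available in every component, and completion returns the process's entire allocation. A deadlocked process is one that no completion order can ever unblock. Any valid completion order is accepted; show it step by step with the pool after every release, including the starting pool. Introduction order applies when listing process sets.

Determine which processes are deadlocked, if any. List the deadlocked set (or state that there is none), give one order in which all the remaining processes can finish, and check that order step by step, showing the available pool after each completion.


Deadlocked: T7, T3 and T9.
Key observation: no order helps: past T1, T6, the free pool tops out at (1, 7, 5), below what each blocked process needs in res1.
A valid finishing order for the others: T1, T6. Check, step by step:
  pool = (1, 1, 3)
  T1 needs (0, 0, 0) <= (1, 1, 3) -> finishes; pool += (0, 3, 1) = (1, 4, 4)
  T6 needs (1, 4, 0) <= (1, 4, 4) -> finishes; pool += (0, 3, 1) = (1, 7, 5)
None of the blocked processes ever fits:
  T7 still needs (1, 9, 7) but only (1, 7, 5) is free — short on res1 and res4
  T3 still needs (1, 8, 3) but only (1, 7, 5) is free — short on res1
  T9 still needs (2, 8, 0) but only (1, 7, 5) is free — short on res2 and res1


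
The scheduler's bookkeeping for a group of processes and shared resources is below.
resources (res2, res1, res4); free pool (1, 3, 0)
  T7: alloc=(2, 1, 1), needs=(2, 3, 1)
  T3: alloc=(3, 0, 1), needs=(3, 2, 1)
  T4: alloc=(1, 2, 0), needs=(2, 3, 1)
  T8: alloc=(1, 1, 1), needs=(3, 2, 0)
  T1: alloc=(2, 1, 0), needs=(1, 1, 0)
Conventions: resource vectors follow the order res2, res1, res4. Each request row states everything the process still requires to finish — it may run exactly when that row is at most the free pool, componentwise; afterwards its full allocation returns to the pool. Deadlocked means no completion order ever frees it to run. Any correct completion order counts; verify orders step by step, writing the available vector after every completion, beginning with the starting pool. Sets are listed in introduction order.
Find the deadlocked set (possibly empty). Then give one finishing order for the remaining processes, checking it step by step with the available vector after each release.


Nothing here is deadlocked.
Key observation: starting with T1, each completion frees enough for the next — no one is permanently blocked.
A valid finishing order for the others: T1, T8, T3, T7, T4. Walking it through:
  pool = (1, 3, 0)
  T1 needs (1, 1, 0) <= (1, 3, 0) -> finishes; pool += (2, 1, 0) = (3, 4, 0)
  T8 needs (3, 2, 0) <= (3, 4, 0) -> finishes; pool += (1, 1, 1) = (4, 5, 1)
  T3 needs (3, 2, 1) <= (4, 5, 1) -> finishes; pool += (3, 0, 1) = (7, 5, 2)
  T7 needs (2, 3, 1) <= (7, 5, 2) -> finishes; pool += (2, 1, 1) = (9, 6, 3)
  T4 needs (2, 3, 1) <= (9, 6, 3) -> finishes; pool += (1, 2, 0) = (10, 8, 3)
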